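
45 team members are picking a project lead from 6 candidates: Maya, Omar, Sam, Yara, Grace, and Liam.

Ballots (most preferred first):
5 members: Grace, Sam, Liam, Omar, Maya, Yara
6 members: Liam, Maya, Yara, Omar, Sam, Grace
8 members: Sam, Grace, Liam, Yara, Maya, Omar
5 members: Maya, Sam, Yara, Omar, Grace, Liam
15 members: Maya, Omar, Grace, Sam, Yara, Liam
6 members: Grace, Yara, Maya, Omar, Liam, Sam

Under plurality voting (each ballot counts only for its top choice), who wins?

First-place votes: Maya 20, Omar 0, Sam 8, Yara 0, Grace 11, Liam 6.

Maya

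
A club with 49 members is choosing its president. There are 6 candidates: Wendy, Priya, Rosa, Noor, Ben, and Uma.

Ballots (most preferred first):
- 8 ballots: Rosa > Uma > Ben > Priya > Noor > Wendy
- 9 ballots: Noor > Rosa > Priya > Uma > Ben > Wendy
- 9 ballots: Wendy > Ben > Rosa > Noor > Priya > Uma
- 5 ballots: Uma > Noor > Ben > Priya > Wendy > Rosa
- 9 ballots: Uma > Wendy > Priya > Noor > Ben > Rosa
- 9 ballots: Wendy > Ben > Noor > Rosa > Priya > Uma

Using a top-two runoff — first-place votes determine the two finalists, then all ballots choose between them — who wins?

Uma

Round 1 first-place votes: Wendy 18, Priya 0, Rosa 8, Noor 9, Ben 0, Uma 14. Wendy and Uma advance.
Runoff: Wendy is ranked above Uma on 18 ballots, Uma above Wendy on 31.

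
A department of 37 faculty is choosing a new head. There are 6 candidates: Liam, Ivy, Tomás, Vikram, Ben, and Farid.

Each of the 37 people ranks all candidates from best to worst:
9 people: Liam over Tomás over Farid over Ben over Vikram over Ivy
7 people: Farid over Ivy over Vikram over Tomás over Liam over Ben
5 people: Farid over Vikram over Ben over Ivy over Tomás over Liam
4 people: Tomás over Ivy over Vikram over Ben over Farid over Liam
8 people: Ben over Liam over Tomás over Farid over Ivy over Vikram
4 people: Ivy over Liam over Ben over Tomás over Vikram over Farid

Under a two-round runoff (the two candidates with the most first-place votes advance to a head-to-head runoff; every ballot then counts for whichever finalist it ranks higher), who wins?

Liam

Round 1 first-place votes: Liam 9, Ivy 4, Tomás 4, Vikram 0, Ben 8, Farid 12. Farid and Liam advance.
Runoff: Farid is ranked above Liam on 16 ballots, Liam above Farid on 21.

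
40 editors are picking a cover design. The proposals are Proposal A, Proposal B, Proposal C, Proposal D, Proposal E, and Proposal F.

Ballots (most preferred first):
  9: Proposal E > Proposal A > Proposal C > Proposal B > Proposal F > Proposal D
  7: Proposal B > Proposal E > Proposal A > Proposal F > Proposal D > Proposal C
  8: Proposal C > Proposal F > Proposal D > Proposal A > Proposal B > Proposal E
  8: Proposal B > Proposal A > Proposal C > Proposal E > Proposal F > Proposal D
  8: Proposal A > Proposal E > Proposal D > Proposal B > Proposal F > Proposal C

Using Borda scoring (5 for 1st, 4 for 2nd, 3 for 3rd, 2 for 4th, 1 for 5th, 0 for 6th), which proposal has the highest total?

Proposal A: 9×4 + 7×3 + 8×2 + 8×4 + 8×5 = 145
Proposal B: 9×2 + 7×5 + 8×1 + 8×5 + 8×2 = 117
Proposal C: 9×3 + 7×0 + 8×5 + 8×3 + 8×0 = 91
Proposal D: 9×0 + 7×1 + 8×3 + 8×0 + 8×3 = 55
Proposal E: 9×5 + 7×4 + 8×0 + 8×2 + 8×4 = 121
Proposal F: 9×1 + 7×2 + 8×4 + 8×1 + 8×1 = 71

Proposal A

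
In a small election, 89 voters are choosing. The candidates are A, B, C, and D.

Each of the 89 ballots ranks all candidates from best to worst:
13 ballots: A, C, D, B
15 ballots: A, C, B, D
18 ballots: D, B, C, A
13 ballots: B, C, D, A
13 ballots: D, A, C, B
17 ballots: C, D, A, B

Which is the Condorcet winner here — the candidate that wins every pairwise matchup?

C vs A: 48–41
C vs B: 58–31
C vs D: 58–31
C beats every other candidate.

C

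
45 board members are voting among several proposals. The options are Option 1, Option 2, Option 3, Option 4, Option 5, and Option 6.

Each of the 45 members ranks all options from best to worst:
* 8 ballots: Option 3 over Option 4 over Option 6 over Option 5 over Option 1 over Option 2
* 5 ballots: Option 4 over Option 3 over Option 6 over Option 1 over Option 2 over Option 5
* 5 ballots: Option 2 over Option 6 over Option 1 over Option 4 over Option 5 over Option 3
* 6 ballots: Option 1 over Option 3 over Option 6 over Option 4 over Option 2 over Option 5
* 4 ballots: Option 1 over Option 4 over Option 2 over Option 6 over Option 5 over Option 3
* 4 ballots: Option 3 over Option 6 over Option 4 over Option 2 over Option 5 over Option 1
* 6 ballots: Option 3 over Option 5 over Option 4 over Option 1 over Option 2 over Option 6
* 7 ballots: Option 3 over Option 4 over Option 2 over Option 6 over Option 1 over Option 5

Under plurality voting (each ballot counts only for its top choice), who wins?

First-place votes: Option 1 10, Option 2 5, Option 3 25, Option 4 5, Option 5 0, Option 6 0.

Option 3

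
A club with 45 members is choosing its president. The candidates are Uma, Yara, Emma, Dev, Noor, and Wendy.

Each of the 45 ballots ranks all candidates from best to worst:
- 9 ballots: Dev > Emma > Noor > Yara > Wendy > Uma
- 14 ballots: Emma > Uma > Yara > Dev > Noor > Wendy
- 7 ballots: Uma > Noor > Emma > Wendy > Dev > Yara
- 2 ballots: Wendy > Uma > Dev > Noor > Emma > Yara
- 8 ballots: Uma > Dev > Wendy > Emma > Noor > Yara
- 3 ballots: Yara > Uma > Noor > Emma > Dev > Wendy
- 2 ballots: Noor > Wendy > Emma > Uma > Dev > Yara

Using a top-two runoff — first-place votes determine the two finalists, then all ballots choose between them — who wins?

Emma

Round 1 first-place votes: Uma 15, Yara 3, Emma 14, Dev 9, Noor 2, Wendy 2. Uma and Emma advance.
Runoff: Uma is ranked above Emma on 20 ballots, Emma above Uma on 25.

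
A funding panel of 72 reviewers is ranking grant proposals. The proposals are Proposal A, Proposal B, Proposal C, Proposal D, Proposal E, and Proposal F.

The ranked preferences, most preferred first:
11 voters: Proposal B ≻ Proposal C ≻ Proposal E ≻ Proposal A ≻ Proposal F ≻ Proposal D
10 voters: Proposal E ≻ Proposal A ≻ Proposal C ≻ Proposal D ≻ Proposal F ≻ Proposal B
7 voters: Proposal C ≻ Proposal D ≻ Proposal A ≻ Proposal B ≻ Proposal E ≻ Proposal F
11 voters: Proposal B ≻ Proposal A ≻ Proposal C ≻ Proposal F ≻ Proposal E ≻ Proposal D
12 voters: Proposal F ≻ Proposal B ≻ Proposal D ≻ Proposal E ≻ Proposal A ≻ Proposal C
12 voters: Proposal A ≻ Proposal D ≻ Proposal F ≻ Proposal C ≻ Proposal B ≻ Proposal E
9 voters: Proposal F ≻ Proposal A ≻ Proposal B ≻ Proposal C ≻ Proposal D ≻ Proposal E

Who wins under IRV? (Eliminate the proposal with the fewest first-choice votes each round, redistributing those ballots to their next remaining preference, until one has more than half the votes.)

Proposal A

Round 1: Proposal A 12, Proposal B 22, Proposal C 7, Proposal D 0, Proposal E 10, Proposal F 21. Proposal D eliminated.
Round 2: Proposal A 12, Proposal B 22, Proposal C 7, Proposal E 10, Proposal F 21. Proposal C eliminated.
Round 3: Proposal A 19, Proposal B 22, Proposal E 10, Proposal F 21. Proposal E eliminated.
Round 4: Proposal A 29, Proposal B 22, Proposal F 21. Proposal F eliminated.
Round 5: Proposal A 38, Proposal B 34. Proposal A has a majority (≥37).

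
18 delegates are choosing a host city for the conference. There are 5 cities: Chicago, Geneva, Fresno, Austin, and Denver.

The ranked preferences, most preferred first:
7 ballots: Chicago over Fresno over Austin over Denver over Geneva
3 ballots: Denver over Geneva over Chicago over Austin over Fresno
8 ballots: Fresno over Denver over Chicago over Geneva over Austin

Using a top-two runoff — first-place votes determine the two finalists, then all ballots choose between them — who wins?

Chicago

Round 1 first-place votes: Chicago 7, Geneva 0, Fresno 8, Austin 0, Denver 3. Fresno and Chicago advance.
Runoff: Fresno is ranked above Chicago on 8 ballots, Chicago above Fresno on 10.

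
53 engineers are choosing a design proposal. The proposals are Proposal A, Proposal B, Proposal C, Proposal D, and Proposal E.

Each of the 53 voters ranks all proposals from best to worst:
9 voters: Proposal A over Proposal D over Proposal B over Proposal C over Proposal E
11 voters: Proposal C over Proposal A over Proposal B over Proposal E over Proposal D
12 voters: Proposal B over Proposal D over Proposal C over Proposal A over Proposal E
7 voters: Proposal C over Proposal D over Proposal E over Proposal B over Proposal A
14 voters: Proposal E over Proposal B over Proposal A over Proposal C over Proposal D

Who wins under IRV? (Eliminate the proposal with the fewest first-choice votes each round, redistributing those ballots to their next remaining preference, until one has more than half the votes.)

Round 1: Proposal A 9, Proposal B 12, Proposal C 18, Proposal D 0, Proposal E 14. Proposal D eliminated.
Round 2: Proposal A 9, Proposal B 12, Proposal C 18, Proposal E 14. Proposal A eliminated.
Round 3: Proposal B 21, Proposal C 18, Proposal E 14. Proposal E eliminated.
Round 4: Proposal B 35, Proposal C 18. Proposal B has a majority (≥27).

Proposal B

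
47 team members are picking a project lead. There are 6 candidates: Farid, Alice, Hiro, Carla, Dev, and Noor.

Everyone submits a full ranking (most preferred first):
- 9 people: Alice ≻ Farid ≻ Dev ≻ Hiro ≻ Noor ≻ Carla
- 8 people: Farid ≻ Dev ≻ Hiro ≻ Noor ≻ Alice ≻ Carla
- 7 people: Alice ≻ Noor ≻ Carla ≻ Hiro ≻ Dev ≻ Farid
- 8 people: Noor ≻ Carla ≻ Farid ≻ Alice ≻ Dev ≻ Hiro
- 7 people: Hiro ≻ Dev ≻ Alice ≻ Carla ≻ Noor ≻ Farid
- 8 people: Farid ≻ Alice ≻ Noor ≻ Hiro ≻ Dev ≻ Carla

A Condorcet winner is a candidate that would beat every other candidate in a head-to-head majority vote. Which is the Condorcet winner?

Farid

Farid vs Alice: 24–23
Farid vs Hiro: 33–14
Farid vs Carla: 25–22
Farid vs Dev: 33–14
Farid vs Noor: 25–22
Farid beats every other candidate.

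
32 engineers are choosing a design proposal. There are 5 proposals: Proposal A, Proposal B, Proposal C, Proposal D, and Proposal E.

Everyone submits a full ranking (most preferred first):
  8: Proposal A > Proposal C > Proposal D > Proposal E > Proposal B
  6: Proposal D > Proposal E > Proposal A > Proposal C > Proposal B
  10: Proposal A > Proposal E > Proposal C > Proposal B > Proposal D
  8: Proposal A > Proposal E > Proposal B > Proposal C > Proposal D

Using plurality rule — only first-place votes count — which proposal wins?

First-place votes: Proposal A 26, Proposal B 0, Proposal C 0, Proposal D 6, Proposal E 0.

Proposal A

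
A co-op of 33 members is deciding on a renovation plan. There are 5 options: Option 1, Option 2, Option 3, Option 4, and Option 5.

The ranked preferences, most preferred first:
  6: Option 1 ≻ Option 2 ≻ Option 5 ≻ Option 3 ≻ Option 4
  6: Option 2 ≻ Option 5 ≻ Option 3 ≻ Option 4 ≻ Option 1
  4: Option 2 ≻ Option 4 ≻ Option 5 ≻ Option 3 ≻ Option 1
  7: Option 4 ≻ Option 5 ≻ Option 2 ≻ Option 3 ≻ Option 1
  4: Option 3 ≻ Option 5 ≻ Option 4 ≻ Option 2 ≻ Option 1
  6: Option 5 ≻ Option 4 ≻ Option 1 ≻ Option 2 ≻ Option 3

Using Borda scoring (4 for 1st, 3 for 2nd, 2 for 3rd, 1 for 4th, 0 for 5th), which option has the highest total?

Option 1: 6×4 + 6×0 + 4×0 + 7×0 + 4×0 + 6×2 = 36
Option 2: 6×3 + 6×4 + 4×4 + 7×2 + 4×1 + 6×1 = 82
Option 3: 6×1 + 6×2 + 4×1 + 7×1 + 4×4 + 6×0 = 45
Option 4: 6×0 + 6×1 + 4×3 + 7×4 + 4×2 + 6×3 = 72
Option 5: 6×2 + 6×3 + 4×2 + 7×3 + 4×3 + 6×4 = 95

Option 5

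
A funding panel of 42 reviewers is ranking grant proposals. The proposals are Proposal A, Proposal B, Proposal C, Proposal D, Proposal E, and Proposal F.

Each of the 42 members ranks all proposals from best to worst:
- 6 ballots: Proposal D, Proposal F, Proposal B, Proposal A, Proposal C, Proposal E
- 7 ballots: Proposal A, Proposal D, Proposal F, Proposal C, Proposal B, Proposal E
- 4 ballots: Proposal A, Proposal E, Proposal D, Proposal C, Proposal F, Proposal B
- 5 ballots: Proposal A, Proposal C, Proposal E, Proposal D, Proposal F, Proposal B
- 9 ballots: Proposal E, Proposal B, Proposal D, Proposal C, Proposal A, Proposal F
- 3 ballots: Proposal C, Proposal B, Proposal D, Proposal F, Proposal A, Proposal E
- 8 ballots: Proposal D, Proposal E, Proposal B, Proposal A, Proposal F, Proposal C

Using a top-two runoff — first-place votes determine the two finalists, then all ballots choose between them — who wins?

Proposal D

Round 1 first-place votes: Proposal A 16, Proposal B 0, Proposal C 3, Proposal D 14, Proposal E 9, Proposal F 0. Proposal A and Proposal D advance.
Runoff: Proposal A is ranked above Proposal D on 16 ballots, Proposal D above Proposal A on 26.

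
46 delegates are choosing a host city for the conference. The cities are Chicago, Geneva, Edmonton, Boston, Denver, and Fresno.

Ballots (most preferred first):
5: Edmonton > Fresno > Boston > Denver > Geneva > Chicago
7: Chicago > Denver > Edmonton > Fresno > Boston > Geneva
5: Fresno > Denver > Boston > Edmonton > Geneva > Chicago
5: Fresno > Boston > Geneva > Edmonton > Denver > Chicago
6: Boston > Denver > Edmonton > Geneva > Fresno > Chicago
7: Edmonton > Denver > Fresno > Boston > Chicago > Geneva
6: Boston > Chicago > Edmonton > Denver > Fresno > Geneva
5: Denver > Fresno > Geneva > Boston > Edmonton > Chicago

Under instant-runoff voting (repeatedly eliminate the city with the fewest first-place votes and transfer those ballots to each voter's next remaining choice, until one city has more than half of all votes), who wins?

Edmonton

Round 1: Chicago 7, Geneva 0, Edmonton 12, Boston 12, Denver 5, Fresno 10. Geneva eliminated.
Round 2: Chicago 7, Edmonton 12, Boston 12, Denver 5, Fresno 10. Denver eliminated.
Round 3: Chicago 7, Edmonton 12, Boston 12, Fresno 15. Chicago eliminated.
Round 4: Edmonton 19, Boston 12, Fresno 15. Boston eliminated.
Round 5: Edmonton 31, Fresno 15. Edmonton has a majority (≥24).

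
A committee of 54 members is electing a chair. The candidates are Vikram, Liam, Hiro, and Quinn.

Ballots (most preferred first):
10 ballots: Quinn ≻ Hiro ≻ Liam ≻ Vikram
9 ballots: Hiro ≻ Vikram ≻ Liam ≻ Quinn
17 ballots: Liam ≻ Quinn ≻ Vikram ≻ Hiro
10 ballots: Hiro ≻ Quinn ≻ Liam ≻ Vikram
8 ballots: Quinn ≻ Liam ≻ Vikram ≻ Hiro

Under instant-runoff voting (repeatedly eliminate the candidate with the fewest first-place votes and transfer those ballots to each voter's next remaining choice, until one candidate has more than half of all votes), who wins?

Round 1: Vikram 0, Liam 17, Hiro 19, Quinn 18. Vikram eliminated.
Round 2: Liam 17, Hiro 19, Quinn 18. Liam eliminated.
Round 3: Hiro 19, Quinn 35. Quinn has a majority (≥28).

Quinn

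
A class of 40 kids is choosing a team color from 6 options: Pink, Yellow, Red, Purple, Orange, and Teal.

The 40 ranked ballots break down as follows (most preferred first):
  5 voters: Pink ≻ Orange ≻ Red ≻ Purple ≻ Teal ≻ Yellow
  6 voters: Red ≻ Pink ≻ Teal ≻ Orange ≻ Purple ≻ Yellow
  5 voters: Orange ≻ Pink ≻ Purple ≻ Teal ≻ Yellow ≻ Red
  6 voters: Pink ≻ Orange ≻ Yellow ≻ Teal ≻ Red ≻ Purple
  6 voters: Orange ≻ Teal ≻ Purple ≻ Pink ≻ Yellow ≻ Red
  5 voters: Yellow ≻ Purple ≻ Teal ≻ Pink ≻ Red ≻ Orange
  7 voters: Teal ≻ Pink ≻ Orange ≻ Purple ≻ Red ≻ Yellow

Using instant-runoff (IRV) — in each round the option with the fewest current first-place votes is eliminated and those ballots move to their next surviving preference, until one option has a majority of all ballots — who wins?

Round 1: Pink 11, Yellow 5, Red 6, Purple 0, Orange 11, Teal 7. Purple eliminated.
Round 2: Pink 11, Yellow 5, Red 6, Orange 11, Teal 7. Yellow eliminated.
Round 3: Pink 11, Red 6, Orange 11, Teal 12. Red eliminated.
Round 4: Pink 17, Orange 11, Teal 12. Orange eliminated.
Round 5: Pink 22, Teal 18. Pink has a majority (≥21).

Pink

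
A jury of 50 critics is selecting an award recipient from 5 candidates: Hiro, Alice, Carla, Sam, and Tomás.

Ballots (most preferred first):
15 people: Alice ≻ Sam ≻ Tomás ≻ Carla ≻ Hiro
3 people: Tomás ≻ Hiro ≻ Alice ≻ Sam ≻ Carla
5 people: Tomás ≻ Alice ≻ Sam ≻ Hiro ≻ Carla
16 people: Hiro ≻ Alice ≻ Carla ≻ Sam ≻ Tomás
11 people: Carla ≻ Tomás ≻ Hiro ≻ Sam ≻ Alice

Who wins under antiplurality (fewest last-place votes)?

Sam

Last-place votes: Hiro 15, Alice 11, Carla 8, Sam 0, Tomás 16.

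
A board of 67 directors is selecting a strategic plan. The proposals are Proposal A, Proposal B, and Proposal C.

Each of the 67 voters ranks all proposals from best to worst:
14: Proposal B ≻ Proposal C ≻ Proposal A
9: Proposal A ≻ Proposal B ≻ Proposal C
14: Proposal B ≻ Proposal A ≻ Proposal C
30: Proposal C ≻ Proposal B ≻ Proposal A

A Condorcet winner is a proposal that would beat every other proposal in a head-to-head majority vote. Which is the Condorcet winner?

Proposal B

Proposal B vs Proposal A: 58–9
Proposal B vs Proposal C: 37–30
Proposal B beats every other proposal.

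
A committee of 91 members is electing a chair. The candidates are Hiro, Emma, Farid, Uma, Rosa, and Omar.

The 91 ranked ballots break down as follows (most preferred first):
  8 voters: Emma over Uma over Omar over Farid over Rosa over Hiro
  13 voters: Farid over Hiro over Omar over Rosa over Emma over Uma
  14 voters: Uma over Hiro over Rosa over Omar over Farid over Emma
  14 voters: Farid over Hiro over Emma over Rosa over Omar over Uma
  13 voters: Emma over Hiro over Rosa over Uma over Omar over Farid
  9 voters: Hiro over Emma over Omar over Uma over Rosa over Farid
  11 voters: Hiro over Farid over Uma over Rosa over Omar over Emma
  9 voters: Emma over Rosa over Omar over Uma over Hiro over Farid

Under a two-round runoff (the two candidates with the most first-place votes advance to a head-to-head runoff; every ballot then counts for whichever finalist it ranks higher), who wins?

Round 1 first-place votes: Hiro 20, Emma 30, Farid 27, Uma 14, Rosa 0, Omar 0. Emma and Farid advance.
Runoff: Emma is ranked above Farid on 39 ballots, Farid above Emma on 52.

Farid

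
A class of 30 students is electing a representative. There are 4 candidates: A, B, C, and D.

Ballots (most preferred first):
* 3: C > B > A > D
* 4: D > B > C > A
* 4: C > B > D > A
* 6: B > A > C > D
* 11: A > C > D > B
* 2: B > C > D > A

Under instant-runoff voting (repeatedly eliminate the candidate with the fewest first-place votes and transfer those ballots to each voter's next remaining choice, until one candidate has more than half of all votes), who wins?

B

Round 1: A 11, B 8, C 7, D 4. D eliminated.
Round 2: A 11, B 12, C 7. C eliminated.
Round 3: A 11, B 19. B has a majority (≥16).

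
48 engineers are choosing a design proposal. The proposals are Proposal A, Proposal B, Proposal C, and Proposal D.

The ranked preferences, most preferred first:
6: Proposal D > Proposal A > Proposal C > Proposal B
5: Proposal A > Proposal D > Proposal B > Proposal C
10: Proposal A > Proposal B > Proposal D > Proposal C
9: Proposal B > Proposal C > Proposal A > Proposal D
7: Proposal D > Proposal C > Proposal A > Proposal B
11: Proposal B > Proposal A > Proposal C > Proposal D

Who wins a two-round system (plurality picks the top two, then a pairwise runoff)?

Proposal A

Round 1 first-place votes: Proposal A 15, Proposal B 20, Proposal C 0, Proposal D 13. Proposal B and Proposal A advance.
Runoff: Proposal B is ranked above Proposal A on 20 ballots, Proposal A above Proposal B on 28.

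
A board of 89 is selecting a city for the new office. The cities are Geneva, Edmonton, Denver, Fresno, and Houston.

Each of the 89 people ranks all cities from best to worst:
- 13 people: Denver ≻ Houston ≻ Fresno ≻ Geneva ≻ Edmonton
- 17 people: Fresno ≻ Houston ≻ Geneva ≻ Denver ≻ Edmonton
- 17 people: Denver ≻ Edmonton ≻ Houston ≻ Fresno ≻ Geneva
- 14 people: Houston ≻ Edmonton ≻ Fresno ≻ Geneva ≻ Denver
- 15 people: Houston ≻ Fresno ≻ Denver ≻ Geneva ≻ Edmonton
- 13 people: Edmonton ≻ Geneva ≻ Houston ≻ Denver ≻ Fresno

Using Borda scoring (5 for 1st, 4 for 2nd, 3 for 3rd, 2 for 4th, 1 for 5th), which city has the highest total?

Geneva: 13×2 + 17×3 + 17×1 + 14×2 + 15×2 + 13×4 = 204
Edmonton: 13×1 + 17×1 + 17×4 + 14×4 + 15×1 + 13×5 = 234
Denver: 13×5 + 17×2 + 17×5 + 14×1 + 15×3 + 13×2 = 269
Fresno: 13×3 + 17×5 + 17×2 + 14×3 + 15×4 + 13×1 = 273
Houston: 13×4 + 17×4 + 17×3 + 14×5 + 15×5 + 13×3 = 355

Houston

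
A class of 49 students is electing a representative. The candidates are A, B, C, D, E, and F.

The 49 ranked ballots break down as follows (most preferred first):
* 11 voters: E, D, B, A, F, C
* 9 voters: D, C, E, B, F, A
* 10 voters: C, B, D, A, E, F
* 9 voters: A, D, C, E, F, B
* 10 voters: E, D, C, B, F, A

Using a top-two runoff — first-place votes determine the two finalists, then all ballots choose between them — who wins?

Round 1 first-place votes: A 9, B 0, C 10, D 9, E 21, F 0. E and C advance.
Runoff: E is ranked above C on 21 ballots, C above E on 28.

C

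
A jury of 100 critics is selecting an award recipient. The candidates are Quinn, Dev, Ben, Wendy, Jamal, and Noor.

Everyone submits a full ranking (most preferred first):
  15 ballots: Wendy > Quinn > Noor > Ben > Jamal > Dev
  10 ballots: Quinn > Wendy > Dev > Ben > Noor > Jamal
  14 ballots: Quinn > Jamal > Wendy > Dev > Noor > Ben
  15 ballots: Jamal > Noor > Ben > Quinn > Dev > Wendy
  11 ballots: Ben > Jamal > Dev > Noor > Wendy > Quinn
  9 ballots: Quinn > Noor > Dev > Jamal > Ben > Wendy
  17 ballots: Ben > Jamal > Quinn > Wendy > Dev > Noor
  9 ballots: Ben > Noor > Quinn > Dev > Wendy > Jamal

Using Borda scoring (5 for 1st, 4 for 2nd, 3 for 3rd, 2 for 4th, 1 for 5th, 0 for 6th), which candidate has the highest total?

Quinn: 15×4 + 10×5 + 14×5 + 15×2 + 11×0 + 9×5 + 17×3 + 9×3 = 333
Dev: 15×0 + 10×3 + 14×2 + 15×1 + 11×3 + 9×3 + 17×1 + 9×2 = 168
Ben: 15×2 + 10×2 + 14×0 + 15×3 + 11×5 + 9×1 + 17×5 + 9×5 = 289
Wendy: 15×5 + 10×4 + 14×3 + 15×0 + 11×1 + 9×0 + 17×2 + 9×1 = 211
Jamal: 15×1 + 10×0 + 14×4 + 15×5 + 11×4 + 9×2 + 17×4 + 9×0 = 276
Noor: 15×3 + 10×1 + 14×1 + 15×4 + 11×2 + 9×4 + 17×0 + 9×4 = 223

Quinn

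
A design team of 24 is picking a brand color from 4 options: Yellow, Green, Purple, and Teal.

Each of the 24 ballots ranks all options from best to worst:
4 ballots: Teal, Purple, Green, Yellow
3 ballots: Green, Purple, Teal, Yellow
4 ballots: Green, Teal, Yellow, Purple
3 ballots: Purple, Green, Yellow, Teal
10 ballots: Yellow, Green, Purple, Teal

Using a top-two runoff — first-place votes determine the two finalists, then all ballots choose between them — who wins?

Green

Round 1 first-place votes: Yellow 10, Green 7, Purple 3, Teal 4. Yellow and Green advance.
Runoff: Yellow is ranked above Green on 10 ballots, Green above Yellow on 14.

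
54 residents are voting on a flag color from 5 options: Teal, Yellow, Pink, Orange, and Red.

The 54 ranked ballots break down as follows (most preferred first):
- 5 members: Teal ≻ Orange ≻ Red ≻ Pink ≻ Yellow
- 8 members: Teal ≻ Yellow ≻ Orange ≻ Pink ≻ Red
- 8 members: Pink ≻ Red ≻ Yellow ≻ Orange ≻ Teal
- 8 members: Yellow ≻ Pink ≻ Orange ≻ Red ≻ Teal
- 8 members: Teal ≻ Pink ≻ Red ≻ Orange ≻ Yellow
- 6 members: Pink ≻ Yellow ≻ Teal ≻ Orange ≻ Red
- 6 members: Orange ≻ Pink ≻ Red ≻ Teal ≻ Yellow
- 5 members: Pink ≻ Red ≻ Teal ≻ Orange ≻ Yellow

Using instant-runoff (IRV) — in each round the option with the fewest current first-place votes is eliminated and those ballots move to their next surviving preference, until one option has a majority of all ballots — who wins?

Round 1: Teal 21, Yellow 8, Pink 19, Orange 6, Red 0. Red eliminated.
Round 2: Teal 21, Yellow 8, Pink 19, Orange 6. Orange eliminated.
Round 3: Teal 21, Yellow 8, Pink 25. Yellow eliminated.
Round 4: Teal 21, Pink 33. Pink has a majority (≥28).

Pink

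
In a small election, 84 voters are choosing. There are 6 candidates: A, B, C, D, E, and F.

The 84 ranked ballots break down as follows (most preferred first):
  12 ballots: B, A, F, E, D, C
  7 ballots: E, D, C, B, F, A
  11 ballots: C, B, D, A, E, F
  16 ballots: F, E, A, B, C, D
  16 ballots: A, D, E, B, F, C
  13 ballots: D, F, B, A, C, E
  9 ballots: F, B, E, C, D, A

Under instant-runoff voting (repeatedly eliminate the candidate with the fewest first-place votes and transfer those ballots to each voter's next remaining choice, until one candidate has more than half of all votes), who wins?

Round 1: A 16, B 12, C 11, D 13, E 7, F 25. E eliminated.
Round 2: A 16, B 12, C 11, D 20, F 25. C eliminated.
Round 3: A 16, B 23, D 20, F 25. A eliminated.
Round 4: B 23, D 36, F 25. B eliminated.
Round 5: D 47, F 37. D has a majority (≥43).

D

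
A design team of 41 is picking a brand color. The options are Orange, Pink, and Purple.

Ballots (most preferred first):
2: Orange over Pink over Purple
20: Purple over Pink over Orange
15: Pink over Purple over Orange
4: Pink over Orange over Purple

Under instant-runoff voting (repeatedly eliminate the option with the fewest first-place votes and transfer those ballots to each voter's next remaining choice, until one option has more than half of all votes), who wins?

Round 1: Orange 2, Pink 19, Purple 20. Orange eliminated.
Round 2: Pink 21, Purple 20. Pink has a majority (≥21).

Pink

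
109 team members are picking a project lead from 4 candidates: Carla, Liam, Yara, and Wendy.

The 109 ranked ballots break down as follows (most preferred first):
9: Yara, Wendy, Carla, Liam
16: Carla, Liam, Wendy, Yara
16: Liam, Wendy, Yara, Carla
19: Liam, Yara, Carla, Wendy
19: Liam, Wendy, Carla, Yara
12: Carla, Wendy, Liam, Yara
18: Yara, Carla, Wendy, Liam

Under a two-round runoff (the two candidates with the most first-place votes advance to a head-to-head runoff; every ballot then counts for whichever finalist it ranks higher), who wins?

Carla

Round 1 first-place votes: Carla 28, Liam 54, Yara 27, Wendy 0. Liam and Carla advance.
Runoff: Liam is ranked above Carla on 54 ballots, Carla above Liam on 55.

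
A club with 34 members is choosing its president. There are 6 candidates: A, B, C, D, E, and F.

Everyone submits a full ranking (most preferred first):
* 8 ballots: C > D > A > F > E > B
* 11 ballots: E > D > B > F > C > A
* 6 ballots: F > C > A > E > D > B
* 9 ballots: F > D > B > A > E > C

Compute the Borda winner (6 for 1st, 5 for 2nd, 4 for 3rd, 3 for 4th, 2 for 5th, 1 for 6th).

A: 8×4 + 11×1 + 6×4 + 9×3 = 94
B: 8×1 + 11×4 + 6×1 + 9×4 = 94
C: 8×6 + 11×2 + 6×5 + 9×1 = 109
D: 8×5 + 11×5 + 6×2 + 9×5 = 152
E: 8×2 + 11×6 + 6×3 + 9×2 = 118
F: 8×3 + 11×3 + 6×6 + 9×6 = 147

D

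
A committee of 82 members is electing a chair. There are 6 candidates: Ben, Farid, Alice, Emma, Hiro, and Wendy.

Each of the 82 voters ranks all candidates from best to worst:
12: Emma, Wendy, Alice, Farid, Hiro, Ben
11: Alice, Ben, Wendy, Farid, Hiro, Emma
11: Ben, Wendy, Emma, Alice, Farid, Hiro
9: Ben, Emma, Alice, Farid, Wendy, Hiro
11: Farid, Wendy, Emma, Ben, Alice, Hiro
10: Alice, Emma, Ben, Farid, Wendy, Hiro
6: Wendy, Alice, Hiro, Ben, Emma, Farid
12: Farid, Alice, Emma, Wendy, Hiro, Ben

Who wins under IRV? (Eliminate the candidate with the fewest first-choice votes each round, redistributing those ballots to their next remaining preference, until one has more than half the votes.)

Round 1: Ben 20, Farid 23, Alice 21, Emma 12, Hiro 0, Wendy 6. Hiro eliminated.
Round 2: Ben 20, Farid 23, Alice 21, Emma 12, Wendy 6. Wendy eliminated.
Round 3: Ben 20, Farid 23, Alice 27, Emma 12. Emma eliminated.
Round 4: Ben 20, Farid 23, Alice 39. Ben eliminated.
Round 5: Farid 23, Alice 59. Alice has a majority (≥42).

Alice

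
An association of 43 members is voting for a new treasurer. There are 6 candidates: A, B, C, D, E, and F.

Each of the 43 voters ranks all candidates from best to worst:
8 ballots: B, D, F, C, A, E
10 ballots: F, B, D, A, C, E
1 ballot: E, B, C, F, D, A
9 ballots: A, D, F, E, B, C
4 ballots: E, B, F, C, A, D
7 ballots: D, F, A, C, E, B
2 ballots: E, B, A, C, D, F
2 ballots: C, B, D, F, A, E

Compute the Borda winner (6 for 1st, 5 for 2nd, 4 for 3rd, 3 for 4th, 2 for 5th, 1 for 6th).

A: 8×2 + 10×3 + 1×1 + 9×6 + 4×2 + 7×4 + 2×4 + 2×2 = 149
B: 8×6 + 10×5 + 1×5 + 9×2 + 4×5 + 7×1 + 2×5 + 2×5 = 168
C: 8×3 + 10×2 + 1×4 + 9×1 + 4×3 + 7×3 + 2×3 + 2×6 = 108
D: 8×5 + 10×4 + 1×2 + 9×5 + 4×1 + 7×6 + 2×2 + 2×4 = 185
E: 8×1 + 10×1 + 1×6 + 9×3 + 4×6 + 7×2 + 2×6 + 2×1 = 103
F: 8×4 + 10×6 + 1×3 + 9×4 + 4×4 + 7×5 + 2×1 + 2×3 = 190

F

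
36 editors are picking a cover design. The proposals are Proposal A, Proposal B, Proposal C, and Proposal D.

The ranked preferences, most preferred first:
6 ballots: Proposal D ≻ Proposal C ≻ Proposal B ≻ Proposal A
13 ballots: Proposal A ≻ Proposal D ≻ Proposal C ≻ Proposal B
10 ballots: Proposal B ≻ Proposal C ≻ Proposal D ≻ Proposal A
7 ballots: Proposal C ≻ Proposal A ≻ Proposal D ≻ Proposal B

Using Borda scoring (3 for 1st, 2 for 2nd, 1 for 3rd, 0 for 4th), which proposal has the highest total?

Proposal C

Proposal A: 6×0 + 13×3 + 10×0 + 7×2 = 53
Proposal B: 6×1 + 13×0 + 10×3 + 7×0 = 36
Proposal C: 6×2 + 13×1 + 10×2 + 7×3 = 66
Proposal D: 6×3 + 13×2 + 10×1 + 7×1 = 61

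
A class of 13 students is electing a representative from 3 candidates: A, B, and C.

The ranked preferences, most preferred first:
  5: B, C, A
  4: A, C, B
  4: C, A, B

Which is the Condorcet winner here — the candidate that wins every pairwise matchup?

C

C vs A: 9–4
C vs B: 8–5
C beats every other candidate.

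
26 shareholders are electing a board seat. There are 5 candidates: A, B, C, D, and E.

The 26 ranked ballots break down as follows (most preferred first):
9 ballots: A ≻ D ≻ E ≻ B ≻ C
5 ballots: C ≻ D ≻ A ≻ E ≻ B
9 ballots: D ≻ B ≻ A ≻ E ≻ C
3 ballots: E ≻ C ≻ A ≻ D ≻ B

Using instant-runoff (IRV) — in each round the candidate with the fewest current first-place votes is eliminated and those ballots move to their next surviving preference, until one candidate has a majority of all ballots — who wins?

D

Round 1: A 9, B 0, C 5, D 9, E 3. B eliminated.
Round 2: A 9, C 5, D 9, E 3. E eliminated.
Round 3: A 9, C 8, D 9. C eliminated.
Round 4: A 12, D 14. D has a majority (≥14).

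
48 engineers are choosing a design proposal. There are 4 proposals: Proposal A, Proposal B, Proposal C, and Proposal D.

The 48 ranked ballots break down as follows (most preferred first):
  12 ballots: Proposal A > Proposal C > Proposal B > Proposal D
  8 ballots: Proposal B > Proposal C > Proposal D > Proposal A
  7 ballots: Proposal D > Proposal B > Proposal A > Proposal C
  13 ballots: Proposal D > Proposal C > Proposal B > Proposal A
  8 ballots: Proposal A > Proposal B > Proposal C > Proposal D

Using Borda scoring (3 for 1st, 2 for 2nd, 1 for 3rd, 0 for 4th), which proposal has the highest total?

Proposal A: 12×3 + 8×0 + 7×1 + 13×0 + 8×3 = 67
Proposal B: 12×1 + 8×3 + 7×2 + 13×1 + 8×2 = 79
Proposal C: 12×2 + 8×2 + 7×0 + 13×2 + 8×1 = 74
Proposal D: 12×0 + 8×1 + 7×3 + 13×3 + 8×0 = 68

Proposal B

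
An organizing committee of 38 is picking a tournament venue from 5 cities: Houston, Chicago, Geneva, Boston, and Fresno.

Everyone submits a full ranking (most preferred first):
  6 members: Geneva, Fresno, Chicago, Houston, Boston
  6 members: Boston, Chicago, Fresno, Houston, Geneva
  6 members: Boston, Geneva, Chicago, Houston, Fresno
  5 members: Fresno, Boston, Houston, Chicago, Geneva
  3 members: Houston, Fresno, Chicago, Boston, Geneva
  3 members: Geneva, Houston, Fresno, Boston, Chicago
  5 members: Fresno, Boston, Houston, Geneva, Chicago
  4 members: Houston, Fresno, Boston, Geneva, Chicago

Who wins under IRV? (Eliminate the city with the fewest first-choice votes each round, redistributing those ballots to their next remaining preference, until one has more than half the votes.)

Fresno

Round 1: Houston 7, Chicago 0, Geneva 9, Boston 12, Fresno 10. Chicago eliminated.
Round 2: Houston 7, Geneva 9, Boston 12, Fresno 10. Houston eliminated.
Round 3: Geneva 9, Boston 12, Fresno 17. Geneva eliminated.
Round 4: Boston 12, Fresno 26. Fresno has a majority (≥20).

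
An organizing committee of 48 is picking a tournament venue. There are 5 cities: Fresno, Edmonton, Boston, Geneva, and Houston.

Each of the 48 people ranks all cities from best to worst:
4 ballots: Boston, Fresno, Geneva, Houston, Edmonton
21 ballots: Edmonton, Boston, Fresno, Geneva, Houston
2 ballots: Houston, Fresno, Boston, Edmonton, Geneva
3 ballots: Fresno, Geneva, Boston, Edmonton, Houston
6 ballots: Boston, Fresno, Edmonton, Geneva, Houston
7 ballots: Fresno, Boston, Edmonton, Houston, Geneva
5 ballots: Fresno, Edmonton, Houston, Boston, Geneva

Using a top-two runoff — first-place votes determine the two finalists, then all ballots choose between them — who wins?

Fresno

Round 1 first-place votes: Fresno 15, Edmonton 21, Boston 10, Geneva 0, Houston 2. Edmonton and Fresno advance.
Runoff: Edmonton is ranked above Fresno on 21 ballots, Fresno above Edmonton on 27.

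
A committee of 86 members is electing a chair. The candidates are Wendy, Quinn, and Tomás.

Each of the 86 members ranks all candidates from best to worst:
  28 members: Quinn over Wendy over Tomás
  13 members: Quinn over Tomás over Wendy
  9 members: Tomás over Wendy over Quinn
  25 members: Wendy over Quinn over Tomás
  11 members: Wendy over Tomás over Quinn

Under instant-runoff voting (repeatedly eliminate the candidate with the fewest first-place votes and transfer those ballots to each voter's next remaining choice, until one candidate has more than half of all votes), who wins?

Wendy

Round 1: Wendy 36, Quinn 41, Tomás 9. Tomás eliminated.
Round 2: Wendy 45, Quinn 41. Wendy has a majority (≥44).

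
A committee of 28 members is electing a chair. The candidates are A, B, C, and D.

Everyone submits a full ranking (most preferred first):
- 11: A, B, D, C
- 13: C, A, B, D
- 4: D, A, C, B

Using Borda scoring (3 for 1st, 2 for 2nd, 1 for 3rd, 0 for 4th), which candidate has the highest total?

A: 11×3 + 13×2 + 4×2 = 67
B: 11×2 + 13×1 + 4×0 = 35
C: 11×0 + 13×3 + 4×1 = 43
D: 11×1 + 13×0 + 4×3 = 23

A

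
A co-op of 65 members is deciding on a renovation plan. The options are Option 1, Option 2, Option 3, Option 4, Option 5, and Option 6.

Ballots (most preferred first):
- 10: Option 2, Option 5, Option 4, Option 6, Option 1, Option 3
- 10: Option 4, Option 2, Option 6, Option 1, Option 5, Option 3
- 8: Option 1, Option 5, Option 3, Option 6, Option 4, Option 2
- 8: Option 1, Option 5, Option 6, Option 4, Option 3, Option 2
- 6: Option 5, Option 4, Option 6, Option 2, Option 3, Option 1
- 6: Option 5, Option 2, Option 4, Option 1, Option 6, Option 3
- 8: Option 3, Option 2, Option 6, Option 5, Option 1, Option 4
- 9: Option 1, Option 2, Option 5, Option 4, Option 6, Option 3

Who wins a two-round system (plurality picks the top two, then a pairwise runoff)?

Round 1 first-place votes: Option 1 25, Option 2 10, Option 3 8, Option 4 10, Option 5 12, Option 6 0. Option 1 and Option 5 advance.
Runoff: Option 1 is ranked above Option 5 on 35 ballots, Option 5 above Option 1 on 30.

Option 1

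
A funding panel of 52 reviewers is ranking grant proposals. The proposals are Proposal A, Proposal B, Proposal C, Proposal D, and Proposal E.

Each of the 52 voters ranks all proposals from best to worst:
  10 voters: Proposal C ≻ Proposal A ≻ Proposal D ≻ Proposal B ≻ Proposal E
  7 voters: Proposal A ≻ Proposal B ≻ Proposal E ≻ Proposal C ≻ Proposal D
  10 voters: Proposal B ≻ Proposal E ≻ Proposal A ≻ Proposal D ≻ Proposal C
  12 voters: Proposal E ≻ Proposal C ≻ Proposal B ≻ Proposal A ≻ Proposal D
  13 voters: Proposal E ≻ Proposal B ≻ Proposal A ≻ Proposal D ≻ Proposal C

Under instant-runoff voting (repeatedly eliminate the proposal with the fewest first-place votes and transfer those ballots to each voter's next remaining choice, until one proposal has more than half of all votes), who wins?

Round 1: Proposal A 7, Proposal B 10, Proposal C 10, Proposal D 0, Proposal E 25. Proposal D eliminated.
Round 2: Proposal A 7, Proposal B 10, Proposal C 10, Proposal E 25. Proposal A eliminated.
Round 3: Proposal B 17, Proposal C 10, Proposal E 25. Proposal C eliminated.
Round 4: Proposal B 27, Proposal E 25. Proposal B has a majority (≥27).

Proposal B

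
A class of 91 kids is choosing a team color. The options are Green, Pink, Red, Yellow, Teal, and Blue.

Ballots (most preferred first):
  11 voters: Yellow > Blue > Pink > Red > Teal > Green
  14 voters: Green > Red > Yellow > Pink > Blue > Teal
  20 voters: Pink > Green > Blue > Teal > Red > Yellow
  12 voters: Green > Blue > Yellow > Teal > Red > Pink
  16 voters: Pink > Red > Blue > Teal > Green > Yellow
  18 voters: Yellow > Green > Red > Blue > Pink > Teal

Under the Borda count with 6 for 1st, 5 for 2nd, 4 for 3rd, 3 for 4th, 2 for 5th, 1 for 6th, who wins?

Green

Green: 11×1 + 14×6 + 20×5 + 12×6 + 16×2 + 18×5 = 389
Pink: 11×4 + 14×3 + 20×6 + 12×1 + 16×6 + 18×2 = 350
Red: 11×3 + 14×5 + 20×2 + 12×2 + 16×5 + 18×4 = 319
Yellow: 11×6 + 14×4 + 20×1 + 12×4 + 16×1 + 18×6 = 314
Teal: 11×2 + 14×1 + 20×3 + 12×3 + 16×3 + 18×1 = 198
Blue: 11×5 + 14×2 + 20×4 + 12×5 + 16×4 + 18×3 = 341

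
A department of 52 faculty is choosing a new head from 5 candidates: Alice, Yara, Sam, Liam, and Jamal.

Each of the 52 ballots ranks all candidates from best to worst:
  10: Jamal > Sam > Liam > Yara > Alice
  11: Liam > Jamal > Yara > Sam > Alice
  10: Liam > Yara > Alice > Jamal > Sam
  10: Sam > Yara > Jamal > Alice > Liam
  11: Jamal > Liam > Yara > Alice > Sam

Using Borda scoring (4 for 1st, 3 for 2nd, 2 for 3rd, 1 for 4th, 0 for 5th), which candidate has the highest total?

Jamal

Alice: 10×0 + 11×0 + 10×2 + 10×1 + 11×1 = 41
Yara: 10×1 + 11×2 + 10×3 + 10×3 + 11×2 = 114
Sam: 10×3 + 11×1 + 10×0 + 10×4 + 11×0 = 81
Liam: 10×2 + 11×4 + 10×4 + 10×0 + 11×3 = 137
Jamal: 10×4 + 11×3 + 10×1 + 10×2 + 11×4 = 147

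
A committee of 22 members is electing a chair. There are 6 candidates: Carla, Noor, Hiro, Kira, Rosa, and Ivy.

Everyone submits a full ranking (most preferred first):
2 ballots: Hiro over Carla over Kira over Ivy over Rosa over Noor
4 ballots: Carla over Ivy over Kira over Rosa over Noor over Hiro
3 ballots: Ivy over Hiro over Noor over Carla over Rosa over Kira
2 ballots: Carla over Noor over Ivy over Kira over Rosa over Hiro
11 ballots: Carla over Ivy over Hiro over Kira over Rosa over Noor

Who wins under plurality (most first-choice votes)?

Carla

First-place votes: Carla 17, Noor 0, Hiro 2, Kira 0, Rosa 0, Ivy 3.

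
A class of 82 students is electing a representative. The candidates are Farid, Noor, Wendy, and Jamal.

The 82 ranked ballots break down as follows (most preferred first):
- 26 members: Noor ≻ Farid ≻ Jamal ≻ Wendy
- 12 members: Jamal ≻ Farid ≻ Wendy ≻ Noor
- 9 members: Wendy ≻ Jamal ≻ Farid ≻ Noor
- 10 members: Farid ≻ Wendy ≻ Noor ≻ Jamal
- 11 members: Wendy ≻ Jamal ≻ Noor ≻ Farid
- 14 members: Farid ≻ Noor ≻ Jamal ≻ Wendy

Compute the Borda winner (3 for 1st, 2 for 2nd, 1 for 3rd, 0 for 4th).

Farid: 26×2 + 12×2 + 9×1 + 10×3 + 11×0 + 14×3 = 157
Noor: 26×3 + 12×0 + 9×0 + 10×1 + 11×1 + 14×2 = 127
Wendy: 26×0 + 12×1 + 9×3 + 10×2 + 11×3 + 14×0 = 92
Jamal: 26×1 + 12×3 + 9×2 + 10×0 + 11×2 + 14×1 = 116

Farid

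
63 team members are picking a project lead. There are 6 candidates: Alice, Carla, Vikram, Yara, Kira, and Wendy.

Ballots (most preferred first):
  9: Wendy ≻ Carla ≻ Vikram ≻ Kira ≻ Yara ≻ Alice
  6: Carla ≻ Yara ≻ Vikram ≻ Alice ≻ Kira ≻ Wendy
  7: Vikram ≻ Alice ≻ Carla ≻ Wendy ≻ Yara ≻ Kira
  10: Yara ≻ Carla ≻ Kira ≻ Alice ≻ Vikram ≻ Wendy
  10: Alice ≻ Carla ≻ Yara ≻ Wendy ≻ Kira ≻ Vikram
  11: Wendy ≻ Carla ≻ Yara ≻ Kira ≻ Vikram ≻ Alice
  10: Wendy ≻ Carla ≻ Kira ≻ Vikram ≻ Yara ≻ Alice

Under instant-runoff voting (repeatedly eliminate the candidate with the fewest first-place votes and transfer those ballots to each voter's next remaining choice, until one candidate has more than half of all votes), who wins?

Alice

Round 1: Alice 10, Carla 6, Vikram 7, Yara 10, Kira 0, Wendy 30. Kira eliminated.
Round 2: Alice 10, Carla 6, Vikram 7, Yara 10, Wendy 30. Carla eliminated.
Round 3: Alice 10, Vikram 7, Yara 16, Wendy 30. Vikram eliminated.
Round 4: Alice 17, Yara 16, Wendy 30. Yara eliminated.
Round 5: Alice 33, Wendy 30. Alice has a majority (≥32).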